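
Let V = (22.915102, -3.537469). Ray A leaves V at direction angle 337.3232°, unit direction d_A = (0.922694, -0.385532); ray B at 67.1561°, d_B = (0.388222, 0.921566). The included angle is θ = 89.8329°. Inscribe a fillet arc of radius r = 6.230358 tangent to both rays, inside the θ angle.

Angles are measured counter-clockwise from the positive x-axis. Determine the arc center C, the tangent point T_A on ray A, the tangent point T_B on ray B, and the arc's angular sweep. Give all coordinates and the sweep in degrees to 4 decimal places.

center=(31.0826,-0.1978) T_A=(28.6806,-5.9465) T_B=(25.3409,2.2210) sweep=90.1671

bisector direction at 22.2397° = (0.925609,0.378481)
center distance |VC| = r/sin(θ/2) = 6.230358/sin(44.9164°) = 8.823933
C = V + |VC|·bis = (31.0826,-0.1978)
T_A = V + ((C−V)·d_A)·d_A = V + 6.2486·d_A = (28.6806,-5.9465)
T_B = V + ((C−V)·d_B)·d_B = V + 6.2486·d_B = (25.3409,2.2210)
sweep = 180° − θ = 90.1671°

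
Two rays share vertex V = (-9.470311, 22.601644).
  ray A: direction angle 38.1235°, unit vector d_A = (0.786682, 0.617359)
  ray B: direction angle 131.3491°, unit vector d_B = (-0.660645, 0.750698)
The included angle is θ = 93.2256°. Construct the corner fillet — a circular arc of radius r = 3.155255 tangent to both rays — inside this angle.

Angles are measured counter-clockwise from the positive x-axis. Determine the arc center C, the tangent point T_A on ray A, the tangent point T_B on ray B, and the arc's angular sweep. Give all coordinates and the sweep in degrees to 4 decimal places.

center=(-9.0720,26.9251) T_A=(-7.1241,24.4429) T_B=(-11.4406,24.8406) sweep=86.7744

bisector direction at 84.7363° = (0.091740,0.995783)
center distance |VC| = r/sin(θ/2) = 3.155255/sin(46.6128°) = 4.341727
C = V + |VC|·bis = (-9.0720,26.9251)
T_A = V + ((C−V)·d_A)·d_A = V + 2.9824·d_A = (-7.1241,24.4429)
T_B = V + ((C−V)·d_B)·d_B = V + 2.9824·d_B = (-11.4406,24.8406)
sweep = 180° − θ = 86.7744°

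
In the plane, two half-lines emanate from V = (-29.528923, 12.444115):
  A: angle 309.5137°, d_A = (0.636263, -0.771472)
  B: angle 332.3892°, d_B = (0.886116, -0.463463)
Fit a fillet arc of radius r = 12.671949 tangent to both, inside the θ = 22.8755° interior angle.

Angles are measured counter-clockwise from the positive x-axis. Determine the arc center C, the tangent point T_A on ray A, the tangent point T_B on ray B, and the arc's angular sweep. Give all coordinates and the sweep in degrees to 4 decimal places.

center=(20.0981,-27.8127) T_A=(10.3220,-35.8754) T_B=(25.9711,-16.5839) sweep=157.1245

bisector direction at 320.9514° = (0.776612,-0.629979)
center distance |VC| = r/sin(θ/2) = 12.671949/sin(11.4377°) = 63.901901
C = V + |VC|·bis = (20.0981,-27.8127)
T_A = V + ((C−V)·d_A)·d_A = V + 62.6329·d_A = (10.3220,-35.8754)
T_B = V + ((C−V)·d_B)·d_B = V + 62.6329·d_B = (25.9711,-16.5839)
sweep = 180° − θ = 157.1245°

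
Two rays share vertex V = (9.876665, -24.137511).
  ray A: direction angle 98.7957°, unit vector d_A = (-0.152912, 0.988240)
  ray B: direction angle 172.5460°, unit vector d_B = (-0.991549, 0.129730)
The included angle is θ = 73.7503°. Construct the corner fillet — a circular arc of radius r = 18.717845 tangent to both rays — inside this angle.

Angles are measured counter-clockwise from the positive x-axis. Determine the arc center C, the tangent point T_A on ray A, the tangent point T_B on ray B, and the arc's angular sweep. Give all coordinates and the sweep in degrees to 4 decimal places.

center=(-12.4366,-2.3408) T_A=(6.0612,0.5214) T_B=(-14.8648,-20.9004) sweep=106.2497

bisector direction at 135.6708° = (-0.715337,0.698779)
center distance |VC| = r/sin(θ/2) = 18.717845/sin(36.8751°) = 31.192596
C = V + |VC|·bis = (-12.4366,-2.3408)
T_A = V + ((C−V)·d_A)·d_A = V + 24.9524·d_A = (6.0612,0.5214)
T_B = V + ((C−V)·d_B)·d_B = V + 24.9524·d_B = (-14.8648,-20.9004)
sweep = 180° − θ = 106.2497°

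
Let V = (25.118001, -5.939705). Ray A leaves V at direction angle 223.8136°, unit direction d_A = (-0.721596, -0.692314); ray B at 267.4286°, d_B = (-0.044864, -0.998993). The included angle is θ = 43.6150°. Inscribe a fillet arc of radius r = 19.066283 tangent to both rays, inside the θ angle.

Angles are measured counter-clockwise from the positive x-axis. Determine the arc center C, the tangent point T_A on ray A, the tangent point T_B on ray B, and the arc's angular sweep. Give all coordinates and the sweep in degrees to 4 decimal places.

center=(3.9331,-52.6873) T_A=(-9.2668,-38.9292) T_B=(22.9802,-53.5427) sweep=136.3850

bisector direction at 245.6211° = (-0.412769,-0.910836)
center distance |VC| = r/sin(θ/2) = 19.066283/sin(21.8075°) = 51.323899
C = V + |VC|·bis = (3.9331,-52.6873)
T_A = V + ((C−V)·d_A)·d_A = V + 47.6510·d_A = (-9.2668,-38.9292)
T_B = V + ((C−V)·d_B)·d_B = V + 47.6510·d_B = (22.9802,-53.5427)
sweep = 180° − θ = 136.3850°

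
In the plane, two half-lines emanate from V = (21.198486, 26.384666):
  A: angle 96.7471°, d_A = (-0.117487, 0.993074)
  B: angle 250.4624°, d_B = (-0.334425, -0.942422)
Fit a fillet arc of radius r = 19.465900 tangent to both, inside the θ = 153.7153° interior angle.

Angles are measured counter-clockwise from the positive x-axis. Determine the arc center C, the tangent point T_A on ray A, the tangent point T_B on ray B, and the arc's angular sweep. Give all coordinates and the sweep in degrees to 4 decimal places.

center=(1.3334,28.6112) T_A=(20.6645,30.8982) T_B=(19.6785,22.1013) sweep=26.2847

bisector direction at 173.6048° = (-0.993777,0.111387)
center distance |VC| = r/sin(θ/2) = 19.465900/sin(76.8577°) = 19.989460
C = V + |VC|·bis = (1.3334,28.6112)
T_A = V + ((C−V)·d_A)·d_A = V + 4.5450·d_A = (20.6645,30.8982)
T_B = V + ((C−V)·d_B)·d_B = V + 4.5450·d_B = (19.6785,22.1013)
sweep = 180° − θ = 26.2847°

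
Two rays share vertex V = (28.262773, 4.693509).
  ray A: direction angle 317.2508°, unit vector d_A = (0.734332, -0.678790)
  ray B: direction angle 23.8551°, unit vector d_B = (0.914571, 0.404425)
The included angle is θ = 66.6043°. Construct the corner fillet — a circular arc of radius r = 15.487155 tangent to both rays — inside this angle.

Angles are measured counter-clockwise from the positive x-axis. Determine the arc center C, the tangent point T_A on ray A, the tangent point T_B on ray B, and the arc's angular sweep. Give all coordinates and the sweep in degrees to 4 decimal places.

center=(56.0872,0.0637) T_A=(45.5747,-11.3090) T_B=(49.8238,14.2278) sweep=113.3957

bisector direction at 350.5530° = (0.986438,-0.164136)
center distance |VC| = r/sin(θ/2) = 15.487155/sin(33.3021°) = 28.206970
C = V + |VC|·bis = (56.0872,0.0637)
T_A = V + ((C−V)·d_A)·d_A = V + 23.5750·d_A = (45.5747,-11.3090)
T_B = V + ((C−V)·d_B)·d_B = V + 23.5750·d_B = (49.8238,14.2278)
sweep = 180° − θ = 113.3957°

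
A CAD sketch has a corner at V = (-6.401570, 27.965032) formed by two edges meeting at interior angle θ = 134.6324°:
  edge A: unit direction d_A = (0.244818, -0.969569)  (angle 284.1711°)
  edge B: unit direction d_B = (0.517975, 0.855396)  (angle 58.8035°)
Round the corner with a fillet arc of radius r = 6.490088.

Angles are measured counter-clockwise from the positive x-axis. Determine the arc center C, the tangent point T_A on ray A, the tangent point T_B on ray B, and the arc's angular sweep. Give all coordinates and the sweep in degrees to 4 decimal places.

center=(0.5551,26.9238) T_A=(-5.7374,25.3349) T_B=(-4.9965,30.2855) sweep=45.3676

bisector direction at 351.4873° = (0.988983,-0.148029)
center distance |VC| = r/sin(θ/2) = 6.490088/sin(67.3162°) = 7.034204
C = V + |VC|·bis = (0.5551,26.9238)
T_A = V + ((C−V)·d_A)·d_A = V + 2.7127·d_A = (-5.7374,25.3349)
T_B = V + ((C−V)·d_B)·d_B = V + 2.7127·d_B = (-4.9965,30.2855)
sweep = 180° − θ = 45.3676°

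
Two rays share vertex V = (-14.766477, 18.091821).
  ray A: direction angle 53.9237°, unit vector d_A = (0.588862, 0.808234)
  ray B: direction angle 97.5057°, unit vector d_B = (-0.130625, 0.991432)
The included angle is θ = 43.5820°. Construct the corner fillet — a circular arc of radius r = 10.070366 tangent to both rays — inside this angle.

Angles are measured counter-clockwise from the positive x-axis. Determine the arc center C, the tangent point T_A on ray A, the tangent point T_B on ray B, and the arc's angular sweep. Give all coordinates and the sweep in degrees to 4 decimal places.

bisector direction at 75.7147° = (0.246750,0.969079)
center distance |VC| = r/sin(θ/2) = 10.070366/sin(21.7910°) = 27.127612
C = V + |VC|·bis = (-8.0727,44.3806)
T_A = V + ((C−V)·d_A)·d_A = V + 25.1892·d_A = (0.0665,38.4506)
T_B = V + ((C−V)·d_B)·d_B = V + 25.1892·d_B = (-18.0568,43.0652)
sweep = 180° − θ = 136.4180°

center=(-8.0727,44.3806) T_A=(0.0665,38.4506) T_B=(-18.0568,43.0652) sweep=136.4180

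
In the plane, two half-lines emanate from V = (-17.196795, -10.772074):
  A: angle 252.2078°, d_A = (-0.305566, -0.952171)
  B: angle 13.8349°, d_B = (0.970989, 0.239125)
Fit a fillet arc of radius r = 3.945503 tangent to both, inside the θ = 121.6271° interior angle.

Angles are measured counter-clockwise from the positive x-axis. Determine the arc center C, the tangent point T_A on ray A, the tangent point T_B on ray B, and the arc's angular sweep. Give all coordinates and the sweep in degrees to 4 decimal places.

bisector direction at 313.0213° = (0.682271,-0.731100)
center distance |VC| = r/sin(θ/2) = 3.945503/sin(60.8135°) = 4.519283
C = V + |VC|·bis = (-14.1134,-14.0761)
T_A = V + ((C−V)·d_A)·d_A = V + 2.2038·d_A = (-17.8702,-12.8705)
T_B = V + ((C−V)·d_B)·d_B = V + 2.2038·d_B = (-15.0569,-10.2451)
sweep = 180° − θ = 58.3729°

center=(-14.1134,-14.0761) T_A=(-17.8702,-12.8705) T_B=(-15.0569,-10.2451) sweep=58.3729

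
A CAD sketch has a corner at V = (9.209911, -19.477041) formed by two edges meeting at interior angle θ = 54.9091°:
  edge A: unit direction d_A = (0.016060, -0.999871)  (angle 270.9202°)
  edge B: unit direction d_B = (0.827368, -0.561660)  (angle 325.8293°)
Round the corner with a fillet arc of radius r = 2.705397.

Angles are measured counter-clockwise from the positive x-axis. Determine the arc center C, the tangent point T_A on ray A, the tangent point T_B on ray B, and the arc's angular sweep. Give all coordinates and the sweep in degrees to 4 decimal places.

bisector direction at 298.3748° = (0.475237,-0.879858)
center distance |VC| = r/sin(θ/2) = 2.705397/sin(27.4546°) = 5.867969
C = V + |VC|·bis = (11.9986,-24.6400)
T_A = V + ((C−V)·d_A)·d_A = V + 5.2071·d_A = (9.2935,-24.6835)
T_B = V + ((C−V)·d_B)·d_B = V + 5.2071·d_B = (13.5181,-22.4017)
sweep = 180° − θ = 125.0909°

center=(11.9986,-24.6400) T_A=(9.2935,-24.6835) T_B=(13.5181,-22.4017) sweep=125.0909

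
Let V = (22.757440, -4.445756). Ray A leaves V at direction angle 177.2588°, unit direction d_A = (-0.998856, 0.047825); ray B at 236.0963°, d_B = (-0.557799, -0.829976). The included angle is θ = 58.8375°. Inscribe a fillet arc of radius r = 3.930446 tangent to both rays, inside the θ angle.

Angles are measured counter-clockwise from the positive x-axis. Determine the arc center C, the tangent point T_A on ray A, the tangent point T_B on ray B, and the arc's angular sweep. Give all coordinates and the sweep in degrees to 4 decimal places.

bisector direction at 206.6775° = (-0.893547,-0.448969)
center distance |VC| = r/sin(θ/2) = 3.930446/sin(29.4187°) = 8.001904
C = V + |VC|·bis = (15.6074,-8.0384)
T_A = V + ((C−V)·d_A)·d_A = V + 6.9701·d_A = (15.7953,-4.1124)
T_B = V + ((C−V)·d_B)·d_B = V + 6.9701·d_B = (18.8695,-10.2308)
sweep = 180° − θ = 121.1625°

center=(15.6074,-8.0384) T_A=(15.7953,-4.1124) T_B=(18.8695,-10.2308) sweep=121.1625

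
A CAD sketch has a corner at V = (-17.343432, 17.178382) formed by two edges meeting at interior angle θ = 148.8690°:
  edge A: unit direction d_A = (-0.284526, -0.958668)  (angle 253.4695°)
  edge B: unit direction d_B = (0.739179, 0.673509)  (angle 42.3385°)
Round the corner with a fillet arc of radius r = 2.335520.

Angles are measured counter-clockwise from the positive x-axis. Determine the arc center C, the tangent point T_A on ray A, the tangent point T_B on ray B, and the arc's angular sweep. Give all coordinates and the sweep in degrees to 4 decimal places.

bisector direction at 327.9040° = (0.847159,-0.531339)
center distance |VC| = r/sin(θ/2) = 2.335520/sin(74.4345°) = 2.424438
C = V + |VC|·bis = (-15.2895,15.8902)
T_A = V + ((C−V)·d_A)·d_A = V + 0.6506·d_A = (-17.5285,16.5547)
T_B = V + ((C−V)·d_B)·d_B = V + 0.6506·d_B = (-16.8625,17.6165)
sweep = 180° − θ = 31.1310°

center=(-15.2895,15.8902) T_A=(-17.5285,16.5547) T_B=(-16.8625,17.6165) sweep=31.1310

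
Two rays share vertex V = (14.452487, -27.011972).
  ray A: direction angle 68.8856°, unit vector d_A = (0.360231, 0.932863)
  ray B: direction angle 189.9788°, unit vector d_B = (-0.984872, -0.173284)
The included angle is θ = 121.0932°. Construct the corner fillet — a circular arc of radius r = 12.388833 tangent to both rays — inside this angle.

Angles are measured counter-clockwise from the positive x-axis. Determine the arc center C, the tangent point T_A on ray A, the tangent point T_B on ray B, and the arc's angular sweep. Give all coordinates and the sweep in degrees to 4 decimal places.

center=(5.4156,-16.0228) T_A=(16.9727,-20.4857) T_B=(7.5624,-28.2243) sweep=58.9068

bisector direction at 129.4322° = (-0.635165,0.772377)
center distance |VC| = r/sin(θ/2) = 12.388833/sin(60.5466°) = 14.227676
C = V + |VC|·bis = (5.4156,-16.0228)
T_A = V + ((C−V)·d_A)·d_A = V + 6.9960·d_A = (16.9727,-20.4857)
T_B = V + ((C−V)·d_B)·d_B = V + 6.9960·d_B = (7.5624,-28.2243)
sweep = 180° − θ = 58.9068°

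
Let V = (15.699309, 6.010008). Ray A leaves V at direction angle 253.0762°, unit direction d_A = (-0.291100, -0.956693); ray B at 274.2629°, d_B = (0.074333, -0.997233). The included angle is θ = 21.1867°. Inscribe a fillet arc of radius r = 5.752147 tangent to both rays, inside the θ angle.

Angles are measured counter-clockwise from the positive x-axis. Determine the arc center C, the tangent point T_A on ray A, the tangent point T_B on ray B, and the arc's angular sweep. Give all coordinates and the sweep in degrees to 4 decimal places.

center=(12.2493,-25.0885) T_A=(6.7462,-23.4141) T_B=(17.9855,-24.6610) sweep=158.8133

bisector direction at 263.6696° = (-0.110263,-0.993902)
center distance |VC| = r/sin(θ/2) = 5.752147/sin(10.5933°) = 31.289342
C = V + |VC|·bis = (12.2493,-25.0885)
T_A = V + ((C−V)·d_A)·d_A = V + 30.7561·d_A = (6.7462,-23.4141)
T_B = V + ((C−V)·d_B)·d_B = V + 30.7561·d_B = (17.9855,-24.6610)
sweep = 180° − θ = 158.8133°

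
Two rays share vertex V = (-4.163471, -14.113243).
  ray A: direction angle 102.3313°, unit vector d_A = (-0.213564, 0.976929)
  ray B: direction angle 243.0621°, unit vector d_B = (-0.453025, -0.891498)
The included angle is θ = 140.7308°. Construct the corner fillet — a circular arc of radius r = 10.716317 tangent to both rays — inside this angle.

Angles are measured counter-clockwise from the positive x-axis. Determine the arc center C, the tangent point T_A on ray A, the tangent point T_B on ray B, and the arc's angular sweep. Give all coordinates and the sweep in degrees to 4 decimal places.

center=(-15.4491,-12.6669) T_A=(-4.9800,-10.3782) T_B=(-5.8955,-17.5216) sweep=39.2692

bisector direction at 172.6967° = (-0.991887,0.127122)
center distance |VC| = r/sin(θ/2) = 10.716317/sin(70.3654°) = 11.377888
C = V + |VC|·bis = (-15.4491,-12.6669)
T_A = V + ((C−V)·d_A)·d_A = V + 3.8232·d_A = (-4.9800,-10.3782)
T_B = V + ((C−V)·d_B)·d_B = V + 3.8232·d_B = (-5.8955,-17.5216)
sweep = 180° − θ = 39.2692°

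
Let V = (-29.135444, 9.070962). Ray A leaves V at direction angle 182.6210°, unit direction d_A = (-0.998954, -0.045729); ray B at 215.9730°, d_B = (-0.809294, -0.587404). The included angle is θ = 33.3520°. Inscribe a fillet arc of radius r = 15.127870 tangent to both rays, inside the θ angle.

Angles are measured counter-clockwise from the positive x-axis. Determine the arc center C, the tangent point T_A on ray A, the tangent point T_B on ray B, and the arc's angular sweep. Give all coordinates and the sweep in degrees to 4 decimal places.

bisector direction at 199.2970° = (-0.943818,-0.330465)
center distance |VC| = r/sin(θ/2) = 15.127870/sin(16.6760°) = 52.717828
C = V + |VC|·bis = (-78.8915,-8.3504)
T_A = V + ((C−V)·d_A)·d_A = V + 50.5007·d_A = (-79.5833,6.7616)
T_B = V + ((C−V)·d_B)·d_B = V + 50.5007·d_B = (-70.0053,-20.5933)
sweep = 180° − θ = 146.6480°

center=(-78.8915,-8.3504) T_A=(-79.5833,6.7616) T_B=(-70.0053,-20.5933) sweep=146.6480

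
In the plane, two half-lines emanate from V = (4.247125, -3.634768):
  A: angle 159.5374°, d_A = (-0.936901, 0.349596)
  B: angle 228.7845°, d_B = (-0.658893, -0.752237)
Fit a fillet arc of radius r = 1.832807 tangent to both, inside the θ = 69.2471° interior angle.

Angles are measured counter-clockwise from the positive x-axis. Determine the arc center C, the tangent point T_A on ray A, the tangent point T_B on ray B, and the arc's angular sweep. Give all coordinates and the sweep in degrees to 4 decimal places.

center=(1.1194,-4.4239) T_A=(1.7602,-2.7068) T_B=(2.4981,-5.6316) sweep=110.7529

bisector direction at 194.1609° = (-0.969612,-0.244647)
center distance |VC| = r/sin(θ/2) = 1.832807/sin(34.6236°) = 3.225739
C = V + |VC|·bis = (1.1194,-4.4239)
T_A = V + ((C−V)·d_A)·d_A = V + 2.6545·d_A = (1.7602,-2.7068)
T_B = V + ((C−V)·d_B)·d_B = V + 2.6545·d_B = (2.4981,-5.6316)
sweep = 180° − θ = 110.7529°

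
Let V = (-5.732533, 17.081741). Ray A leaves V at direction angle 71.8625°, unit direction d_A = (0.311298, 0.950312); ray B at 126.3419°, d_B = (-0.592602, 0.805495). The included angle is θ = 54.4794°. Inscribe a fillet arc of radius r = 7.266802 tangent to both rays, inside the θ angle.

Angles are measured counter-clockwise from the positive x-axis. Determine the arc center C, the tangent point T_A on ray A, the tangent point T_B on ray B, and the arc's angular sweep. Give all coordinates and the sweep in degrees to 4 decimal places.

bisector direction at 99.1022° = (-0.158196,0.987408)
center distance |VC| = r/sin(θ/2) = 7.266802/sin(27.2397°) = 15.876291
C = V + |VC|·bis = (-8.2441,32.7581)
T_A = V + ((C−V)·d_A)·d_A = V + 14.1156·d_A = (-1.3384,30.4960)
T_B = V + ((C−V)·d_B)·d_B = V + 14.1156·d_B = (-14.0975,28.4518)
sweep = 180° − θ = 125.5206°

center=(-8.2441,32.7581) T_A=(-1.3384,30.4960) T_B=(-14.0975,28.4518) sweep=125.5206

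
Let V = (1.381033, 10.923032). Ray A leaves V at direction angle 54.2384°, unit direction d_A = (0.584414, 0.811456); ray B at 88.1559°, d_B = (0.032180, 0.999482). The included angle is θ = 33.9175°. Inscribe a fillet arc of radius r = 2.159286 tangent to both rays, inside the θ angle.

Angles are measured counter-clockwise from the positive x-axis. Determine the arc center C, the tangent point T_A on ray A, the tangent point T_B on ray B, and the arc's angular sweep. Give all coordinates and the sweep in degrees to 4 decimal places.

center=(3.7671,17.9308) T_A=(5.5192,16.6689) T_B=(1.6089,18.0003) sweep=146.0825

bisector direction at 71.1972° = (0.322313,0.946633)
center distance |VC| = r/sin(θ/2) = 2.159286/sin(16.9587°) = 7.402848
C = V + |VC|·bis = (3.7671,17.9308)
T_A = V + ((C−V)·d_A)·d_A = V + 7.0809·d_A = (5.5192,16.6689)
T_B = V + ((C−V)·d_B)·d_B = V + 7.0809·d_B = (1.6089,18.0003)
sweep = 180° − θ = 146.0825°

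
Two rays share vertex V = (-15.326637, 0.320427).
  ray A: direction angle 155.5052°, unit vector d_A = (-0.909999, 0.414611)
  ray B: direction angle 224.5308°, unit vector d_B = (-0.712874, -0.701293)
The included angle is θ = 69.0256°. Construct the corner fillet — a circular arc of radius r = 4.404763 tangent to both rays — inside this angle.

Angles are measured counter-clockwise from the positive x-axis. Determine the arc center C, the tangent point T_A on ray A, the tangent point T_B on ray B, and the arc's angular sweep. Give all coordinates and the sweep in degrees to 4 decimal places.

center=(-22.9823,-1.0319) T_A=(-21.1560,2.9764) T_B=(-19.8932,-4.1720) sweep=110.9744

bisector direction at 190.0180° = (-0.984753,-0.173958)
center distance |VC| = r/sin(θ/2) = 4.404763/sin(34.5128°) = 7.774158
C = V + |VC|·bis = (-22.9823,-1.0319)
T_A = V + ((C−V)·d_A)·d_A = V + 6.4059·d_A = (-21.1560,2.9764)
T_B = V + ((C−V)·d_B)·d_B = V + 6.4059·d_B = (-19.8932,-4.1720)
sweep = 180° − θ = 110.9744°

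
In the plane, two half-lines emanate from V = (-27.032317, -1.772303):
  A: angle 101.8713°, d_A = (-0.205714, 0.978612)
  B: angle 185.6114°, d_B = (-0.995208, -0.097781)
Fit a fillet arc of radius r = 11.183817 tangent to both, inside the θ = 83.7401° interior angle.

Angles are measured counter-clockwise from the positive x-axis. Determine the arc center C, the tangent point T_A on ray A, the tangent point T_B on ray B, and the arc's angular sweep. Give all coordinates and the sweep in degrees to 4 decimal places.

bisector direction at 143.7414° = (-0.806355,0.591431)
center distance |VC| = r/sin(θ/2) = 11.183817/sin(41.8700°) = 16.756203
C = V + |VC|·bis = (-40.5438,8.1378)
T_A = V + ((C−V)·d_A)·d_A = V + 12.4777·d_A = (-29.5992,10.4385)
T_B = V + ((C−V)·d_B)·d_B = V + 12.4777·d_B = (-39.4502,-2.9924)
sweep = 180° − θ = 96.2599°

center=(-40.5438,8.1378) T_A=(-29.5992,10.4385) T_B=(-39.4502,-2.9924) sweep=96.2599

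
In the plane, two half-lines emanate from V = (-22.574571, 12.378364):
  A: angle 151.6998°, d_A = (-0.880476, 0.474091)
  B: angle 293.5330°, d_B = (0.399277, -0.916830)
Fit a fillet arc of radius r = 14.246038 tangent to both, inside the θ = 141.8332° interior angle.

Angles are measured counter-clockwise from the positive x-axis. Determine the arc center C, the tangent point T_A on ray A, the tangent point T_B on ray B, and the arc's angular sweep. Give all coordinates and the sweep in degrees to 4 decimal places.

center=(-33.6679,2.1716) T_A=(-26.9140,14.7149) T_B=(-20.6067,7.8598) sweep=38.1668

bisector direction at 222.6164° = (-0.735903,-0.677087)
center distance |VC| = r/sin(θ/2) = 14.246038/sin(70.9166°) = 15.074476
C = V + |VC|·bis = (-33.6679,2.1716)
T_A = V + ((C−V)·d_A)·d_A = V + 4.9285·d_A = (-26.9140,14.7149)
T_B = V + ((C−V)·d_B)·d_B = V + 4.9285·d_B = (-20.6067,7.8598)
sweep = 180° − θ = 38.1668°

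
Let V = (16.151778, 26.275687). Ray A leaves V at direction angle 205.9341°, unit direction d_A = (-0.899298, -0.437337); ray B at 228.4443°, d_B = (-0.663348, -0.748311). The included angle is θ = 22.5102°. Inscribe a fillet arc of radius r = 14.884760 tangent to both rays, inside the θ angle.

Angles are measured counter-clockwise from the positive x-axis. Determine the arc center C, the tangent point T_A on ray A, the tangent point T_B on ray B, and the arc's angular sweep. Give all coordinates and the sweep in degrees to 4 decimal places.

center=(-44.6024,-19.8212) T_A=(-51.1120,-6.4354) T_B=(-33.4640,-29.6950) sweep=157.4898

bisector direction at 217.1892° = (-0.796644,-0.604449)
center distance |VC| = r/sin(θ/2) = 14.884760/sin(11.2551°) = 76.262636
C = V + |VC|·bis = (-44.6024,-19.8212)
T_A = V + ((C−V)·d_A)·d_A = V + 74.7959·d_A = (-51.1120,-6.4354)
T_B = V + ((C−V)·d_B)·d_B = V + 74.7959·d_B = (-33.4640,-29.6950)
sweep = 180° − θ = 157.4898°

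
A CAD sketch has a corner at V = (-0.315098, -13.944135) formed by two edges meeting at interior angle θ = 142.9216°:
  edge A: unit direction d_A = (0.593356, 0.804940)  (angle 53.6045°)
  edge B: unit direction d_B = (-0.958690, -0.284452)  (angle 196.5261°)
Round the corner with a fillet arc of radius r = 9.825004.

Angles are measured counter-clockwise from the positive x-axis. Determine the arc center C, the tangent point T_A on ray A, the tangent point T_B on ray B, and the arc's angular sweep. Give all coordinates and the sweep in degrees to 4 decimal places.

bisector direction at 125.0653° = (-0.574510,0.818498)
center distance |VC| = r/sin(θ/2) = 9.825004/sin(71.4608°) = 10.362766
C = V + |VC|·bis = (-6.2686,-5.4622)
T_A = V + ((C−V)·d_A)·d_A = V + 3.2949·d_A = (1.6399,-11.2920)
T_B = V + ((C−V)·d_B)·d_B = V + 3.2949·d_B = (-3.4739,-14.8814)
sweep = 180° − θ = 37.0784°

center=(-6.2686,-5.4622) T_A=(1.6399,-11.2920) T_B=(-3.4739,-14.8814) sweep=37.0784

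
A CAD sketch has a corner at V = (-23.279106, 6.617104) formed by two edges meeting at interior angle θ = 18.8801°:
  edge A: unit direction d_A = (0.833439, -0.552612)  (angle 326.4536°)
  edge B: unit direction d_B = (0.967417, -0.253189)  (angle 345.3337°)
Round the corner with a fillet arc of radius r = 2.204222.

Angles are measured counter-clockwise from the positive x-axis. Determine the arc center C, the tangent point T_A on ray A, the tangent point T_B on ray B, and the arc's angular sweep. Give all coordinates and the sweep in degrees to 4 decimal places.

center=(-11.0120,1.1281) T_A=(-12.2301,-0.7089) T_B=(-10.4540,3.2606) sweep=161.1199

bisector direction at 335.8936° = (0.912789,-0.408432)
center distance |VC| = r/sin(θ/2) = 2.204222/sin(9.4400°) = 13.439105
C = V + |VC|·bis = (-11.0120,1.1281)
T_A = V + ((C−V)·d_A)·d_A = V + 13.2571·d_A = (-12.2301,-0.7089)
T_B = V + ((C−V)·d_B)·d_B = V + 13.2571·d_B = (-10.4540,3.2606)
sweep = 180° − θ = 161.1199°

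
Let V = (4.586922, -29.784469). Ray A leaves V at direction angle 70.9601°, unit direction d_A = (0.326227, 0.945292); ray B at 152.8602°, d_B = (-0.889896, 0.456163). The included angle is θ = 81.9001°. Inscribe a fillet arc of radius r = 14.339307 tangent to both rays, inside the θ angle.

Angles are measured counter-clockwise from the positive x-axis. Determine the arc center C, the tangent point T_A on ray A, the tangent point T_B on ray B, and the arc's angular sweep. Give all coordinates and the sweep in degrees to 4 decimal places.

bisector direction at 111.9101° = (-0.373152,0.927770)
center distance |VC| = r/sin(θ/2) = 14.339307/sin(40.9500°) = 21.878683
C = V + |VC|·bis = (-3.5772,-9.4861)
T_A = V + ((C−V)·d_A)·d_A = V + 16.5246·d_A = (9.9777,-14.1639)
T_B = V + ((C−V)·d_B)·d_B = V + 16.5246·d_B = (-10.1182,-22.2466)
sweep = 180° − θ = 98.0999°

center=(-3.5772,-9.4861) T_A=(9.9777,-14.1639) T_B=(-10.1182,-22.2466) sweep=98.0999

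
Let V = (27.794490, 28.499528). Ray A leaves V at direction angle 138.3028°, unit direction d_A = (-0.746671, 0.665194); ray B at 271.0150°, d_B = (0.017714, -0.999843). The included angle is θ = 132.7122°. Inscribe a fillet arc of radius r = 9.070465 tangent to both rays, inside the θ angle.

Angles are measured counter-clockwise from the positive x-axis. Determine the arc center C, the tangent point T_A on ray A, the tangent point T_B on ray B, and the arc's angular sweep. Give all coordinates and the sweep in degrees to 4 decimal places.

center=(18.7958,24.3684) T_A=(24.8294,31.1411) T_B=(27.8648,24.5291) sweep=47.2878

bisector direction at 204.6589° = (-0.908808,-0.417215)
center distance |VC| = r/sin(θ/2) = 9.070465/sin(66.3561°) = 9.901652
C = V + |VC|·bis = (18.7958,24.3684)
T_A = V + ((C−V)·d_A)·d_A = V + 3.9711·d_A = (24.8294,31.1411)
T_B = V + ((C−V)·d_B)·d_B = V + 3.9711·d_B = (27.8648,24.5291)
sweep = 180° − θ = 47.2878°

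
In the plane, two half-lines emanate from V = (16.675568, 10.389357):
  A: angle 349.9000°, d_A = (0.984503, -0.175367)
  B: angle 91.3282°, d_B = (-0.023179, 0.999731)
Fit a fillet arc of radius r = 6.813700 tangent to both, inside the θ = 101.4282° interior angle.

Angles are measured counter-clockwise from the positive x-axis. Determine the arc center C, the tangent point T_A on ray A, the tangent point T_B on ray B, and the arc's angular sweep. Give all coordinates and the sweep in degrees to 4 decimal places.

center=(23.3582,16.1199) T_A=(22.1633,9.4118) T_B=(16.5464,15.9620) sweep=78.5718

bisector direction at 40.6141° = (0.759111,0.650961)
center distance |VC| = r/sin(θ/2) = 6.813700/sin(50.7141°) = 8.803275
C = V + |VC|·bis = (23.3582,16.1199)
T_A = V + ((C−V)·d_A)·d_A = V + 5.5741·d_A = (22.1633,9.4118)
T_B = V + ((C−V)·d_B)·d_B = V + 5.5741·d_B = (16.5464,15.9620)
sweep = 180° − θ = 78.5718°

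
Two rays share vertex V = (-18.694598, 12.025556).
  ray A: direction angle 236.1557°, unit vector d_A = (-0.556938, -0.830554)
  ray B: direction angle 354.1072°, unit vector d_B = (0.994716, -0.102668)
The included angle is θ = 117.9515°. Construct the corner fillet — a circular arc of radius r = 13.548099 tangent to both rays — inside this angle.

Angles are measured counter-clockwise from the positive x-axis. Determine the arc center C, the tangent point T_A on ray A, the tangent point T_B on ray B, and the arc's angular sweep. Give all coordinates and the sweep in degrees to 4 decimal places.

bisector direction at 295.1314° = (0.424696,-0.905336)
center distance |VC| = r/sin(θ/2) = 13.548099/sin(58.9757°) = 15.809687
C = V + |VC|·bis = (-11.9803,-2.2875)
T_A = V + ((C−V)·d_A)·d_A = V + 8.1483·d_A = (-23.2327,5.2579)
T_B = V + ((C−V)·d_B)·d_B = V + 8.1483·d_B = (-10.5893,11.1890)
sweep = 180° − θ = 62.0485°

center=(-11.9803,-2.2875) T_A=(-23.2327,5.2579) T_B=(-10.5893,11.1890) sweep=62.0485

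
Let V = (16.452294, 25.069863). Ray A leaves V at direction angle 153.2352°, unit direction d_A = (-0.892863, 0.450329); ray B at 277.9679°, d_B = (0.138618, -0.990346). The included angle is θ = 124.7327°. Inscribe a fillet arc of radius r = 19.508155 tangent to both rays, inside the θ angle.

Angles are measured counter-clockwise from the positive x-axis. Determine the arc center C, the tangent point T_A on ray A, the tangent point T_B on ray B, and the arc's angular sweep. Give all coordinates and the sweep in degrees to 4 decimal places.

bisector direction at 215.6016° = (-0.813085,-0.582145)
center distance |VC| = r/sin(θ/2) = 19.508155/sin(62.3663°) = 22.019940
C = V + |VC|·bis = (-1.4518,12.2511)
T_A = V + ((C−V)·d_A)·d_A = V + 10.2132·d_A = (7.3333,29.6692)
T_B = V + ((C−V)·d_B)·d_B = V + 10.2132·d_B = (17.8680,14.9553)
sweep = 180° − θ = 55.2673°

center=(-1.4518,12.2511) T_A=(7.3333,29.6692) T_B=(17.8680,14.9553) sweep=55.2673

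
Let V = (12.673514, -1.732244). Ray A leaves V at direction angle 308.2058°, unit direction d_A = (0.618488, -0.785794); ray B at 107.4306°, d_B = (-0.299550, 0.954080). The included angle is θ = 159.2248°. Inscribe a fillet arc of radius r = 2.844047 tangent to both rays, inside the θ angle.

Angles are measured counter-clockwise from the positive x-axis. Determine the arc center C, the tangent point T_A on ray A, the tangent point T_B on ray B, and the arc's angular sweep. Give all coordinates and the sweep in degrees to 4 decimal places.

bisector direction at 27.8182° = (0.884433,0.466668)
center distance |VC| = r/sin(θ/2) = 2.844047/sin(79.6124°) = 2.891436
C = V + |VC|·bis = (15.2308,-0.3829)
T_A = V + ((C−V)·d_A)·d_A = V + 0.5213·d_A = (12.9960,-2.1419)
T_B = V + ((C−V)·d_B)·d_B = V + 0.5213·d_B = (12.5173,-1.2348)
sweep = 180° − θ = 20.7752°

center=(15.2308,-0.3829) T_A=(12.9960,-2.1419) T_B=(12.5173,-1.2348) sweep=20.7752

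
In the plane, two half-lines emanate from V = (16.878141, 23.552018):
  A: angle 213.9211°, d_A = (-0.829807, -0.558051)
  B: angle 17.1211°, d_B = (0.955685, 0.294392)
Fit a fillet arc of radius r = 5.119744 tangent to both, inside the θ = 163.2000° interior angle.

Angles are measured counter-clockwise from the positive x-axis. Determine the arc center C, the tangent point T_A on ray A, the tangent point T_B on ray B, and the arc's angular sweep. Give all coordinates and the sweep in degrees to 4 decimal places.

center=(19.1079,18.8817) T_A=(16.2508,23.1301) T_B=(17.6007,23.7746) sweep=16.8000

bisector direction at 295.5211° = (0.430843,-0.902427)
center distance |VC| = r/sin(θ/2) = 5.119744/sin(81.6000°) = 5.175262
C = V + |VC|·bis = (19.1079,18.8817)
T_A = V + ((C−V)·d_A)·d_A = V + 0.7560·d_A = (16.2508,23.1301)
T_B = V + ((C−V)·d_B)·d_B = V + 0.7560·d_B = (17.6007,23.7746)
sweep = 180° − θ = 16.8000°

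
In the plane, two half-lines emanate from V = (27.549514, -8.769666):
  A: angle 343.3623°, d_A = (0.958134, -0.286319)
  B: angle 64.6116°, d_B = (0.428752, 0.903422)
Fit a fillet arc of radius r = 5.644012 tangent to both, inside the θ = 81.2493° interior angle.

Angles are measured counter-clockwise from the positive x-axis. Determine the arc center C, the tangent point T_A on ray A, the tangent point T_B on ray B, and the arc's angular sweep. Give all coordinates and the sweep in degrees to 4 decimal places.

center=(35.4693,-5.2457) T_A=(33.8533,-10.6534) T_B=(30.3704,-2.8258) sweep=98.7507

bisector direction at 23.9869° = (0.913638,0.406529)
center distance |VC| = r/sin(θ/2) = 5.644012/sin(40.6247°) = 8.668415
C = V + |VC|·bis = (35.4693,-5.2457)
T_A = V + ((C−V)·d_A)·d_A = V + 6.5793·d_A = (33.8533,-10.6534)
T_B = V + ((C−V)·d_B)·d_B = V + 6.5793·d_B = (30.3704,-2.8258)
sweep = 180° − θ = 98.7507°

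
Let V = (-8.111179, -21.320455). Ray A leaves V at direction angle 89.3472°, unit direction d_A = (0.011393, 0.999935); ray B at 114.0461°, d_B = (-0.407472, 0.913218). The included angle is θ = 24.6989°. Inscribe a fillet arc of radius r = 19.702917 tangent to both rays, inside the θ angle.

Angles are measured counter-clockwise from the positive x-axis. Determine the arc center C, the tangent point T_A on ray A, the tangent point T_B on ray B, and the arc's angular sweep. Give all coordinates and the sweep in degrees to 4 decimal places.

bisector direction at 101.6966° = (-0.202730,0.979235)
center distance |VC| = r/sin(θ/2) = 19.702917/sin(12.3494°) = 92.124136
C = V + |VC|·bis = (-26.7875,68.8907)
T_A = V + ((C−V)·d_A)·d_A = V + 89.9925·d_A = (-7.0859,68.6662)
T_B = V + ((C−V)·d_B)·d_B = V + 89.9925·d_B = (-44.7806,60.8623)
sweep = 180° − θ = 155.3011°

center=(-26.7875,68.8907) T_A=(-7.0859,68.6662) T_B=(-44.7806,60.8623) sweep=155.3011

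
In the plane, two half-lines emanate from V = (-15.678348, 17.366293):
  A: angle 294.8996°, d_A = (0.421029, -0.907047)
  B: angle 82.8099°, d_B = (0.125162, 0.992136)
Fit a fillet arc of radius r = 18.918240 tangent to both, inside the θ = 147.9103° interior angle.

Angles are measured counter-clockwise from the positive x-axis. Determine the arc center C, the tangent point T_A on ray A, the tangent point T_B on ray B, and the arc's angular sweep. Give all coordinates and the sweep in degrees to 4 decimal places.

center=(3.7721,20.3964) T_A=(-13.3876,12.4313) T_B=(-14.9974,22.7643) sweep=32.0897

bisector direction at 8.8548° = (0.988082,0.153930)
center distance |VC| = r/sin(θ/2) = 18.918240/sin(73.9552°) = 19.685059
C = V + |VC|·bis = (3.7721,20.3964)
T_A = V + ((C−V)·d_A)·d_A = V + 5.4407·d_A = (-13.3876,12.4313)
T_B = V + ((C−V)·d_B)·d_B = V + 5.4407·d_B = (-14.9974,22.7643)
sweep = 180° − θ = 32.0897°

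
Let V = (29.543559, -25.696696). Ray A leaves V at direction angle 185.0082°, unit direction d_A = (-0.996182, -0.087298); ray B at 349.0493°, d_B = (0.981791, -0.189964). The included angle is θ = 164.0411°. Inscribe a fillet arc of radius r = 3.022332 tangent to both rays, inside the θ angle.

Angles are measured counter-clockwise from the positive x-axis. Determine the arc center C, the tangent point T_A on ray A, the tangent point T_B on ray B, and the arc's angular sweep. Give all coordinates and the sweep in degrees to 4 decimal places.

center=(29.3854,-28.7445) T_A=(29.1215,-25.7337) T_B=(29.9595,-25.7772) sweep=15.9589

bisector direction at 267.0288° = (-0.051835,-0.998656)
center distance |VC| = r/sin(θ/2) = 3.022332/sin(82.0206°) = 3.051881
C = V + |VC|·bis = (29.3854,-28.7445)
T_A = V + ((C−V)·d_A)·d_A = V + 0.4237·d_A = (29.1215,-25.7337)
T_B = V + ((C−V)·d_B)·d_B = V + 0.4237·d_B = (29.9595,-25.7772)
sweep = 180° − θ = 15.9589°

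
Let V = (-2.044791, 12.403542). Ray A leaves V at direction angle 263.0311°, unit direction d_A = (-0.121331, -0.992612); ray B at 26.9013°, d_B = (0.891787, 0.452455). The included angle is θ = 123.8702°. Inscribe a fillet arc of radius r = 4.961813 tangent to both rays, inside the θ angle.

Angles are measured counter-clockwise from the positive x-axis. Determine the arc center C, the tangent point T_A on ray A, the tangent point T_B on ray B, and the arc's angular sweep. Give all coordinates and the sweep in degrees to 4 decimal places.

center=(2.5594,9.1756) T_A=(-2.3658,9.7776) T_B=(0.3144,13.6005) sweep=56.1298

bisector direction at 324.9662° = (0.818814,-0.574060)
center distance |VC| = r/sin(θ/2) = 4.961813/sin(61.9351°) = 5.622991
C = V + |VC|·bis = (2.5594,9.1756)
T_A = V + ((C−V)·d_A)·d_A = V + 2.6455·d_A = (-2.3658,9.7776)
T_B = V + ((C−V)·d_B)·d_B = V + 2.6455·d_B = (0.3144,13.6005)
sweep = 180° − θ = 56.1298°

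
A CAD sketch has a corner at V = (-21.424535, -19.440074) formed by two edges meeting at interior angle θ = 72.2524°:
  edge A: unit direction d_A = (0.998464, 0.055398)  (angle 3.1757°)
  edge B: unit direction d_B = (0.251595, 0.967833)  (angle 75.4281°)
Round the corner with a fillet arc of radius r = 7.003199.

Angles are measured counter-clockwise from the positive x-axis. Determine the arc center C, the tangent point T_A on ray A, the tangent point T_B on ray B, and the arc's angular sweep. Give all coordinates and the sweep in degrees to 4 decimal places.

bisector direction at 39.3019° = (0.773819,0.633407)
center distance |VC| = r/sin(θ/2) = 7.003199/sin(36.1262°) = 11.878571
C = V + |VC|·bis = (-12.2327,-11.9161)
T_A = V + ((C−V)·d_A)·d_A = V + 9.5946·d_A = (-11.8447,-18.9086)
T_B = V + ((C−V)·d_B)·d_B = V + 9.5946·d_B = (-19.0106,-10.1541)
sweep = 180° − θ = 107.7476°

center=(-12.2327,-11.9161) T_A=(-11.8447,-18.9086) T_B=(-19.0106,-10.1541) sweep=107.7476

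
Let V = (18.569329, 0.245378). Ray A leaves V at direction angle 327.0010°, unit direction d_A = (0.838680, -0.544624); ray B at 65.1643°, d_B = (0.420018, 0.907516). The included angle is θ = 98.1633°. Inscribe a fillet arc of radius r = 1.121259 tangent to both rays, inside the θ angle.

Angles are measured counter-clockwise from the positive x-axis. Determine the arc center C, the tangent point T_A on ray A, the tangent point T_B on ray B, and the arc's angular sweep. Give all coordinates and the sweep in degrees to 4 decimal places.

bisector direction at 16.0827° = (0.960863,0.277024)
center distance |VC| = r/sin(θ/2) = 1.121259/sin(49.0817°) = 1.483846
C = V + |VC|·bis = (19.9951,0.6564)
T_A = V + ((C−V)·d_A)·d_A = V + 0.9719·d_A = (19.3844,-0.2839)
T_B = V + ((C−V)·d_B)·d_B = V + 0.9719·d_B = (18.9775,1.1274)
sweep = 180° − θ = 81.8367°

center=(19.9951,0.6564) T_A=(19.3844,-0.2839) T_B=(18.9775,1.1274) sweep=81.8367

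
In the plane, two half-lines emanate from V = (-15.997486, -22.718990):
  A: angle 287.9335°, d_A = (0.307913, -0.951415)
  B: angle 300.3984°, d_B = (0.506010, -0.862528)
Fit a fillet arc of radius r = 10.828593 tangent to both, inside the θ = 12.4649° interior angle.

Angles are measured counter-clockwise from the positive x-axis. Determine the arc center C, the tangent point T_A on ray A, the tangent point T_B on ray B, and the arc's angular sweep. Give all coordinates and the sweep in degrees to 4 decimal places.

bisector direction at 294.1660° = (0.409381,-0.912364)
center distance |VC| = r/sin(θ/2) = 10.828593/sin(6.2325°) = 99.745349
C = V + |VC|·bis = (24.8364,-113.7230)
T_A = V + ((C−V)·d_A)·d_A = V + 99.1558·d_A = (14.5339,-117.0573)
T_B = V + ((C−V)·d_B)·d_B = V + 99.1558·d_B = (34.1763,-108.2436)
sweep = 180° − θ = 167.5351°

center=(24.8364,-113.7230) T_A=(14.5339,-117.0573) T_B=(34.1763,-108.2436) sweep=167.5351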